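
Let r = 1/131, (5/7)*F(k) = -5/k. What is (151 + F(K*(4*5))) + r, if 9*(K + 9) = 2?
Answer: 31263813/206980 ≈ 151.05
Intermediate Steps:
K = -79/9 (K = -9 + (⅑)*2 = -9 + 2/9 = -79/9 ≈ -8.7778)
F(k) = -7/k (F(k) = 7*(-5/k)/5 = -7/k)
r = 1/131 ≈ 0.0076336
(151 + F(K*(4*5))) + r = (151 - 7/((-316*5/9))) + 1/131 = (151 - 7/((-79/9*20))) + 1/131 = (151 - 7/(-1580/9)) + 1/131 = (151 - 7*(-9/1580)) + 1/131 = (151 + 63/1580) + 1/131 = 238643/1580 + 1/131 = 31263813/206980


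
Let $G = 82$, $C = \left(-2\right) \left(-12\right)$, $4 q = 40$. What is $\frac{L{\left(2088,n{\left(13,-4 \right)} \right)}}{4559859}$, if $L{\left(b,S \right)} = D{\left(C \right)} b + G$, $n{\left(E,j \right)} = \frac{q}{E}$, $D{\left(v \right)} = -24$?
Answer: $- \frac{50030}{4559859} \approx -0.010972$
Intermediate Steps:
$q = 10$ ($q = \frac{1}{4} \cdot 40 = 10$)
$C = 24$
$n{\left(E,j \right)} = \frac{10}{E}$
$L{\left(b,S \right)} = 82 - 24 b$ ($L{\left(b,S \right)} = - 24 b + 82 = 82 - 24 b$)
$\frac{L{\left(2088,n{\left(13,-4 \right)} \right)}}{4559859} = \frac{82 - 50112}{4559859} = \left(82 - 50112\right) \frac{1}{4559859} = \left(-50030\right) \frac{1}{4559859} = - \frac{50030}{4559859}$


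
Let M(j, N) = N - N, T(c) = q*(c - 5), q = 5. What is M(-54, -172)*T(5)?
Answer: 0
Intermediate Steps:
T(c) = -25 + 5*c (T(c) = 5*(c - 5) = 5*(-5 + c) = -25 + 5*c)
M(j, N) = 0
M(-54, -172)*T(5) = 0*(-25 + 5*5) = 0*(-25 + 25) = 0*0 = 0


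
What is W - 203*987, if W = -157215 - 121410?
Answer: -478986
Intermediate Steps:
W = -278625
W - 203*987 = -278625 - 203*987 = -278625 - 1*200361 = -278625 - 200361 = -478986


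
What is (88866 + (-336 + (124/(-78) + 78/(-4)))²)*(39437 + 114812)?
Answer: 203061150499897/6084 ≈ 3.3376e+10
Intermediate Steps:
(88866 + (-336 + (124/(-78) + 78/(-4)))²)*(39437 + 114812) = (88866 + (-336 + (124*(-1/78) + 78*(-¼)))²)*154249 = (88866 + (-336 + (-62/39 - 39/2))²)*154249 = (88866 + (-336 - 1645/78)²)*154249 = (88866 + (-27853/78)²)*154249 = (88866 + 775789609/6084)*154249 = (1316450353/6084)*154249 = 203061150499897/6084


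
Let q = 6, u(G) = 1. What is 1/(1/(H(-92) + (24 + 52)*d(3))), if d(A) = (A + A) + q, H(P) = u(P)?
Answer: 913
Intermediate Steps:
H(P) = 1
d(A) = 6 + 2*A (d(A) = (A + A) + 6 = 2*A + 6 = 6 + 2*A)
1/(1/(H(-92) + (24 + 52)*d(3))) = 1/(1/(1 + (24 + 52)*(6 + 2*3))) = 1/(1/(1 + 76*(6 + 6))) = 1/(1/(1 + 76*12)) = 1/(1/(1 + 912)) = 1/(1/913) = 913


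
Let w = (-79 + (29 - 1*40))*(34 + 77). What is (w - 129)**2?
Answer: 102394161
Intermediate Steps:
w = -9990 (w = (-79 + (29 - 40))*111 = (-79 - 11)*111 = -90*111 = -9990)
(w - 129)**2 = (-9990 - 129)**2 = (-10119)**2 = 102394161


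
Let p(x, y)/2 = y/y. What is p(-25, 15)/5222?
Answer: 1/2611 ≈ 0.00038300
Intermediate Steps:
p(x, y) = 2 (p(x, y) = 2*(y/y) = 2*1 = 2)
p(-25, 15)/5222 = 2/5222 = 2*(1/5222) = 1/2611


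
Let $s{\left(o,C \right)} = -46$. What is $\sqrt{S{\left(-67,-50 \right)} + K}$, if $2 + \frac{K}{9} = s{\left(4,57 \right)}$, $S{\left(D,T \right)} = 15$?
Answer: $i \sqrt{417} \approx 20.421 i$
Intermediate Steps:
$K = -432$ ($K = -18 + 9 \left(-46\right) = -18 - 414 = -432$)
$\sqrt{S{\left(-67,-50 \right)} + K} = \sqrt{15 - 432} = \sqrt{-417} = i \sqrt{417}$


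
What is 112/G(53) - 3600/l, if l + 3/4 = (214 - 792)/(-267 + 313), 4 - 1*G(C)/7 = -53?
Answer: 755920/2793 ≈ 270.65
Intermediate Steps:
G(C) = 399 (G(C) = 28 - 7*(-53) = 28 + 371 = 399)
l = -1225/92 (l = -3/4 + (214 - 792)/(-267 + 313) = -3/4 - 578/46 = -3/4 - 578*1/46 = -3/4 - 289/23 = -1225/92 ≈ -13.315)
112/G(53) - 3600/l = 112/399 - 3600/(-1225/92) = 112*(1/399) - 3600*(-92/1225) = 16/57 + 13248/49 = 755920/2793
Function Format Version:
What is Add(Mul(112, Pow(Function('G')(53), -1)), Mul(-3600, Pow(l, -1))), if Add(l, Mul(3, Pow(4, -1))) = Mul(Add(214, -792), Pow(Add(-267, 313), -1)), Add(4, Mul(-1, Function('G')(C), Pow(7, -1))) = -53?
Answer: Rational(755920, 2793) ≈ 270.65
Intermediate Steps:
Function('G')(C) = 399 (Function('G')(C) = Add(28, Mul(-7, -53)) = Add(28, 371) = 399)
l = Rational(-1225, 92) (l = Add(Rational(-3, 4), Mul(Add(214, -792), Pow(Add(-267, 313), -1))) = Add(Rational(-3, 4), Mul(-578, Pow(46, -1))) = Add(Rational(-3, 4), Mul(-578, Rational(1, 46))) = Add(Rational(-3, 4), Rational(-289, 23)) = Rational(-1225, 92) ≈ -13.315)
Add(Mul(112, Pow(Function('G')(53), -1)), Mul(-3600, Pow(l, -1))) = Add(Mul(112, Pow(399, -1)), Mul(-3600, Pow(Rational(-1225, 92), -1))) = Add(Mul(112, Rational(1, 399)), Mul(-3600, Rational(-92, 1225))) = Add(Rational(16, 57), Rational(13248, 49)) = Rational(755920, 2793)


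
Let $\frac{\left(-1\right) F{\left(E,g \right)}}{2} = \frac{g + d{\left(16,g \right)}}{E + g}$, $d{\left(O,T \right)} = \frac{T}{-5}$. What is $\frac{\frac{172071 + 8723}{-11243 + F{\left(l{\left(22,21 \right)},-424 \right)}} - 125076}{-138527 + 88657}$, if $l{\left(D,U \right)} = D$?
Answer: $\frac{706827221103}{281788215785} \approx 2.5084$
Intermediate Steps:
$d{\left(O,T \right)} = - \frac{T}{5}$ ($d{\left(O,T \right)} = T \left(- \frac{1}{5}\right) = - \frac{T}{5}$)
$F{\left(E,g \right)} = - \frac{8 g}{5 \left(E + g\right)}$ ($F{\left(E,g \right)} = - 2 \frac{g - \frac{g}{5}}{E + g} = - 2 \frac{\frac{4}{5} g}{E + g} = - 2 \frac{4 g}{5 \left(E + g\right)} = - \frac{8 g}{5 \left(E + g\right)}$)
$\frac{\frac{172071 + 8723}{-11243 + F{\left(l{\left(22,21 \right)},-424 \right)}} - 125076}{-138527 + 88657} = \frac{\frac{172071 + 8723}{-11243 - - \frac{3392}{5 \cdot 22 + 5 \left(-424\right)}} - 125076}{-138527 + 88657} = \frac{\frac{180794}{-11243 - - \frac{3392}{110 - 2120}} - 125076}{-49870} = \left(\frac{180794}{-11243 - - \frac{3392}{-2010}} - 125076\right) \left(- \frac{1}{49870}\right) = \left(\frac{180794}{-11243 - \left(-3392\right) \left(- \frac{1}{2010}\right)} - 125076\right) \left(- \frac{1}{49870}\right) = \left(\frac{180794}{-11243 - \frac{1696}{1005}} - 125076\right) \left(- \frac{1}{49870}\right) = \left(\frac{180794}{- \frac{11300911}{1005}} - 125076\right) \left(- \frac{1}{49870}\right) = \left(180794 \left(- \frac{1005}{11300911}\right) - 125076\right) \left(- \frac{1}{49870}\right) = \left(- \frac{181697970}{11300911} - 125076\right) \left(- \frac{1}{49870}\right) = \left(- \frac{1413654442206}{11300911}\right) \left(- \frac{1}{49870}\right) = \frac{706827221103}{281788215785}$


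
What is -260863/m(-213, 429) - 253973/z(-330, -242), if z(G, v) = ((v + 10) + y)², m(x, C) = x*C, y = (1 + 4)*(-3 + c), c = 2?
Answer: -950541886/570283857 ≈ -1.6668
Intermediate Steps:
y = -5 (y = (1 + 4)*(-3 + 2) = 5*(-1) = -5)
m(x, C) = C*x
z(G, v) = (5 + v)² (z(G, v) = ((v + 10) - 5)² = ((10 + v) - 5)² = (5 + v)²)
-260863/m(-213, 429) - 253973/z(-330, -242) = -260863/(429*(-213)) - 253973/(5 - 242)² = -260863/(-91377) - 253973/((-237)²) = -260863*(-1/91377) - 253973/56169 = 260863/91377 - 253973*1/56169 = 260863/91377 - 253973/56169 = -950541886/570283857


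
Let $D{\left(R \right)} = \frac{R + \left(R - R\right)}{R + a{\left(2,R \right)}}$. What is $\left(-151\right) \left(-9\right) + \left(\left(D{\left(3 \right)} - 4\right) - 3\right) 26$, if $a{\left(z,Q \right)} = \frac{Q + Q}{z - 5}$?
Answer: $1255$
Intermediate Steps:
$a{\left(z,Q \right)} = \frac{2 Q}{-5 + z}$
$D{\left(R \right)} = 3$ ($D{\left(R \right)} = \frac{R + \left(R - R\right)}{R + \frac{2 R}{-5 + 2}} = \frac{R + 0}{R + \frac{2 R}{-3}} = \frac{R}{R + 2 R \left(- \frac{1}{3}\right)} = \frac{R}{R - \frac{2 R}{3}} = \frac{R}{\frac{1}{3} R} = R \frac{3}{R} = 3$)
$\left(-151\right) \left(-9\right) + \left(\left(D{\left(3 \right)} - 4\right) - 3\right) 26 = \left(-151\right) \left(-9\right) + \left(\left(3 - 4\right) - 3\right) 26 = 1359 + \left(-1 - 3\right) 26 = 1359 - 104 = 1255$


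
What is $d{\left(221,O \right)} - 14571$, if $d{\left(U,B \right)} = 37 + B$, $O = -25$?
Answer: $-14559$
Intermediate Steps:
$d{\left(221,O \right)} - 14571 = \left(37 - 25\right) - 14571 = 12 - 14571 = -14559$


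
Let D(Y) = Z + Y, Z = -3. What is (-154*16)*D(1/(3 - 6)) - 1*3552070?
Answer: -10631570/3 ≈ -3.5439e+6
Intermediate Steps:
D(Y) = -3 + Y
(-154*16)*D(1/(3 - 6)) - 1*3552070 = (-154*16)*(-3 + 1/(3 - 6)) - 1*3552070 = -2464*(-3 + 1/(-3)) - 3552070 = -2464*(-3 - ⅓) - 3552070 = -2464*(-10/3) - 3552070 = 24640/3 - 3552070 = -10631570/3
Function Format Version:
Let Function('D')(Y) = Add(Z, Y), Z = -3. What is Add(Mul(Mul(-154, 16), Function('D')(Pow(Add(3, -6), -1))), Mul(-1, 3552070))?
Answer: Rational(-10631570, 3) ≈ -3.5439e+6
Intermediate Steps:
Function('D')(Y) = Add(-3, Y)
Add(Mul(Mul(-154, 16), Function('D')(Pow(Add(3, -6), -1))), Mul(-1, 3552070)) = Add(Mul(Mul(-154, 16), Add(-3, Pow(Add(3, -6), -1))), Mul(-1, 3552070)) = Add(Mul(-2464, Add(-3, Pow(-3, -1))), -3552070) = Add(Mul(-2464, Add(-3, Rational(-1, 3))), -3552070) = Add(Mul(-2464, Rational(-10, 3)), -3552070) = Add(Rational(24640, 3), -3552070) = Rational(-10631570, 3)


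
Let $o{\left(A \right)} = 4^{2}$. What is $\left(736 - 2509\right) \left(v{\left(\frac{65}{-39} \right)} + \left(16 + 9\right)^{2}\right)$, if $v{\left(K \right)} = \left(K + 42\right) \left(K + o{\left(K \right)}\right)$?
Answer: $-2133116$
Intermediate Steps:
$o{\left(A \right)} = 16$
$v{\left(K \right)} = \left(16 + K\right) \left(42 + K\right)$ ($v{\left(K \right)} = \left(K + 42\right) \left(K + 16\right) = \left(42 + K\right) \left(16 + K\right) = \left(16 + K\right) \left(42 + K\right)$)
$\left(736 - 2509\right) \left(v{\left(\frac{65}{-39} \right)} + \left(16 + 9\right)^{2}\right) = \left(736 - 2509\right) \left(\left(672 + \left(\frac{65}{-39}\right)^{2} + 58 \frac{65}{-39}\right) + \left(16 + 9\right)^{2}\right) = - 1773 \left(\left(672 + \left(65 \left(- \frac{1}{39}\right)\right)^{2} + 58 \cdot 65 \left(- \frac{1}{39}\right)\right) + 25^{2}\right) = - 1773 \left(\left(672 + \left(- \frac{5}{3}\right)^{2} + 58 \left(- \frac{5}{3}\right)\right) + 625\right) = - 1773 \left(\left(672 + \frac{25}{9} - \frac{290}{3}\right) + 625\right) = - 1773 \left(\frac{5203}{9} + 625\right) = \left(-1773\right) \frac{10828}{9} = -2133116$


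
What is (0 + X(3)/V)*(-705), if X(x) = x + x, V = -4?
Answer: 2115/2 ≈ 1057.5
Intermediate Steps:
X(x) = 2*x
(0 + X(3)/V)*(-705) = (0 + (2*3)/(-4))*(-705) = (0 - ¼*6)*(-705) = (0 - 3/2)*(-705) = -3/2*(-705) = 2115/2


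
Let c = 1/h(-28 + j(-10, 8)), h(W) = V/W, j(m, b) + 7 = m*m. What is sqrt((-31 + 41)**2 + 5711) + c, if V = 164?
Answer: 65/164 + sqrt(5811) ≈ 76.626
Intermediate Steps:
j(m, b) = -7 + m**2 (j(m, b) = -7 + m*m = -7 + m**2)
h(W) = 164/W
c = 65/164 (c = 1/(164/(-28 + (-7 + (-10)**2))) = 1/(164/(-28 + (-7 + 100))) = 1/(164/(-28 + 93)) = 1/(164/65) = 65/164 ≈ 0.39634)
sqrt((-31 + 41)**2 + 5711) + c = sqrt((-31 + 41)**2 + 5711) + 65/164 = sqrt(10**2 + 5711) + 65/164 = sqrt(100 + 5711) + 65/164 = sqrt(5811) + 65/164 = 65/164 + sqrt(5811)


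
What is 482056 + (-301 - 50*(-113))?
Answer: 487405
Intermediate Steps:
482056 + (-301 - 50*(-113)) = 482056 + (-301 + 5650) = 482056 + 5349 = 487405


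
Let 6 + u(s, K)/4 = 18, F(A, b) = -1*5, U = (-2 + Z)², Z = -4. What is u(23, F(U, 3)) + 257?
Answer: 305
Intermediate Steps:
U = 36 (U = (-2 - 4)² = (-6)² = 36)
F(A, b) = -5
u(s, K) = 48 (u(s, K) = -24 + 4*18 = -24 + 72 = 48)
u(23, F(U, 3)) + 257 = 48 + 257 = 305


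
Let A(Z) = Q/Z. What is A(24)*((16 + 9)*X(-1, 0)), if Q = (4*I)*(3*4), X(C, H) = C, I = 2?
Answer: -100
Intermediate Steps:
Q = 96 (Q = (4*2)*(3*4) = 8*12 = 96)
A(Z) = 96/Z
A(24)*((16 + 9)*X(-1, 0)) = (96/24)*((16 + 9)*(-1)) = (96*(1/24))*(25*(-1)) = 4*(-25) = -100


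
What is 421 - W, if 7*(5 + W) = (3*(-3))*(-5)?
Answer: 2937/7 ≈ 419.57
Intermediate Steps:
W = 10/7 (W = -5 + ((3*(-3))*(-5))/7 = -5 + (-9*(-5))/7 = -5 + (⅐)*45 = -5 + 45/7 = 10/7 ≈ 1.4286)
421 - W = 421 - 1*10/7 = 421 - 10/7 = 2937/7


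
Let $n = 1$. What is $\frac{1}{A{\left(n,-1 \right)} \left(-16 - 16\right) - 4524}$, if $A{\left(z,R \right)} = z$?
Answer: $- \frac{1}{4556} \approx -0.00021949$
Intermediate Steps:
$\frac{1}{A{\left(n,-1 \right)} \left(-16 - 16\right) - 4524} = \frac{1}{1 \left(-16 - 16\right) - 4524} = \frac{1}{1 \left(-32\right) - 4524} = \frac{1}{-32 - 4524} = \frac{1}{-4556} = - \frac{1}{4556}$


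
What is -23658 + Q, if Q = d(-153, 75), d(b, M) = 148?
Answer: -23510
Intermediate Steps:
Q = 148
-23658 + Q = -23658 + 148 = -23510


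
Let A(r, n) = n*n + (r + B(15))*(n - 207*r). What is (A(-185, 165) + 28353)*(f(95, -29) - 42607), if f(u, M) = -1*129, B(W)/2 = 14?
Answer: 255674188512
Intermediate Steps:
B(W) = 28 (B(W) = 2*14 = 28)
f(u, M) = -129
A(r, n) = n² + (28 + r)*(n - 207*r) (A(r, n) = n*n + (r + 28)*(n - 207*r) = n² + (28 + r)*(n - 207*r))
(A(-185, 165) + 28353)*(f(95, -29) - 42607) = ((165² - 5796*(-185) - 207*(-185)² + 28*165 + 165*(-185)) + 28353)*(-129 - 42607) = ((27225 + 1072260 - 207*34225 + 4620 - 30525) + 28353)*(-42736) = ((27225 + 1072260 - 7084575 + 4620 - 30525) + 28353)*(-42736) = (-6010995 + 28353)*(-42736) = -5982642*(-42736) = 255674188512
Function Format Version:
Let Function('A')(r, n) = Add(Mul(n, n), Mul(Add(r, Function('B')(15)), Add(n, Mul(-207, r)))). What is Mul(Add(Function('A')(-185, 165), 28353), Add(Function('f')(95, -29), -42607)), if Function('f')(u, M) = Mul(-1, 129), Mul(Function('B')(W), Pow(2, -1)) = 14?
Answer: 255674188512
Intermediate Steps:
Function('B')(W) = 28 (Function('B')(W) = Mul(2, 14) = 28)
Function('f')(u, M) = -129
Function('A')(r, n) = Add(Pow(n, 2), Mul(Add(28, r), Add(n, Mul(-207, r)))) (Function('A')(r, n) = Add(Mul(n, n), Mul(Add(r, 28), Add(n, Mul(-207, r)))) = Add(Pow(n, 2), Mul(Add(28, r), Add(n, Mul(-207, r)))))
Mul(Add(Function('A')(-185, 165), 28353), Add(Function('f')(95, -29), -42607)) = Mul(Add(Add(Pow(165, 2), Mul(-5796, -185), Mul(-207, Pow(-185, 2)), Mul(28, 165), Mul(165, -185)), 28353), Add(-129, -42607)) = Mul(Add(Add(27225, 1072260, Mul(-207, 34225), 4620, -30525), 28353), -42736) = Mul(Add(Add(27225, 1072260, -7084575, 4620, -30525), 28353), -42736) = Mul(Add(-6010995, 28353), -42736) = Mul(-5982642, -42736) = 255674188512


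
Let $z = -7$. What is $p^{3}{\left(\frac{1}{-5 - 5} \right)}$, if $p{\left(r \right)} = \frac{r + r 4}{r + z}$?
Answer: $\frac{125}{357911} \approx 0.00034925$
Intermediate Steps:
$p{\left(r \right)} = \frac{5 r}{-7 + r}$ ($p{\left(r \right)} = \frac{r + r 4}{r - 7} = \frac{r + 4 r}{-7 + r} = \frac{5 r}{-7 + r}$)
$p^{3}{\left(\frac{1}{-5 - 5} \right)} = \left(\frac{5}{\left(-5 - 5\right) \left(-7 + \frac{1}{-5 - 5}\right)}\right)^{3} = \left(\frac{5}{\left(-10\right) \left(-7 + \frac{1}{-10}\right)}\right)^{3} = \left(5 \left(- \frac{1}{10}\right) \frac{1}{-7 - \frac{1}{10}}\right)^{3} = \left(5 \left(- \frac{1}{10}\right) \frac{1}{- \frac{71}{10}}\right)^{3} = \left(5 \left(- \frac{1}{10}\right) \left(- \frac{10}{71}\right)\right)^{3} = \left(\frac{5}{71}\right)^{3} = \frac{125}{357911}$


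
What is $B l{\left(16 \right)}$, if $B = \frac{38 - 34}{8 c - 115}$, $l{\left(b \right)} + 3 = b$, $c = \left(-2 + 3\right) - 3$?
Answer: $- \frac{52}{131} \approx -0.39695$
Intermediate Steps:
$c = -2$ ($c = 1 - 3 = -2$)
$l{\left(b \right)} = -3 + b$
$B = - \frac{4}{131}$ ($B = \frac{38 - 34}{8 \left(-2\right) - 115} = \frac{38 + \left(-65 + 31\right)}{-16 - 115} = \frac{38 - 34}{-131} = 4 \left(- \frac{1}{131}\right) = - \frac{4}{131} \approx -0.030534$)
$B l{\left(16 \right)} = - \frac{4 \left(-3 + 16\right)}{131} = \left(- \frac{4}{131}\right) 13 = - \frac{52}{131}$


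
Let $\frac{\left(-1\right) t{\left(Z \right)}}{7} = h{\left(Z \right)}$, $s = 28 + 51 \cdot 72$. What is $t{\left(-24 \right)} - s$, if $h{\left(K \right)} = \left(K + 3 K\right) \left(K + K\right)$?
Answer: $-35956$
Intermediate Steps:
$s = 3700$ ($s = 28 + 3672 = 3700$)
$h{\left(K \right)} = 8 K^{2}$ ($h{\left(K \right)} = 4 K 2 K = 8 K^{2}$)
$t{\left(Z \right)} = - 56 Z^{2}$ ($t{\left(Z \right)} = - 7 \cdot 8 Z^{2} = - 56 Z^{2}$)
$t{\left(-24 \right)} - s = - 56 \left(-24\right)^{2} - 3700 = \left(-56\right) 576 - 3700 = -32256 - 3700 = -35956$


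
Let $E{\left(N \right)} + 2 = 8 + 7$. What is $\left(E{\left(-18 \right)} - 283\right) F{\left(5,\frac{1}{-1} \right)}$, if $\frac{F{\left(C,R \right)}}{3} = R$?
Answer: $810$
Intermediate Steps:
$F{\left(C,R \right)} = 3 R$
$E{\left(N \right)} = 13$ ($E{\left(N \right)} = -2 + \left(8 + 7\right) = -2 + 15 = 13$)
$\left(E{\left(-18 \right)} - 283\right) F{\left(5,\frac{1}{-1} \right)} = \left(13 - 283\right) \frac{3}{-1} = - 270 \cdot 3 \left(-1\right) = \left(-270\right) \left(-3\right) = 810$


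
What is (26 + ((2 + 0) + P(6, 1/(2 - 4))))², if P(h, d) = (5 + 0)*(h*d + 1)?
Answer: 324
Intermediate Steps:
P(h, d) = 5 + 5*d*h (P(h, d) = 5*(d*h + 1) = 5*(1 + d*h) = 5 + 5*d*h)
(26 + ((2 + 0) + P(6, 1/(2 - 4))))² = (26 + ((2 + 0) + (5 + 5*6/(2 - 4))))² = (26 + (2 + (5 + 5*6/(-2))))² = (26 + (2 + (5 + 5*(-½)*6)))² = (26 + (2 + (5 - 15)))² = (26 + (2 - 10))² = (26 - 8)² = 18² = 324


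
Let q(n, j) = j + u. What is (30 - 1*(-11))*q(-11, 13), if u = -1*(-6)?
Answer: 779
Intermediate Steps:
u = 6
q(n, j) = 6 + j (q(n, j) = j + 6 = 6 + j)
(30 - 1*(-11))*q(-11, 13) = (30 - 1*(-11))*(6 + 13) = (30 + 11)*19 = 41*19 = 779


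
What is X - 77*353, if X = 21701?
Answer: -5480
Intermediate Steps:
X - 77*353 = 21701 - 77*353 = 21701 - 27181 = -5480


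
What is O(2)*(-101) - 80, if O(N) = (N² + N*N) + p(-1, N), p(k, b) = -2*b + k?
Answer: -383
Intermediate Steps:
p(k, b) = k - 2*b
O(N) = -1 - 2*N + 2*N² (O(N) = (N² + N*N) + (-1 - 2*N) = (N² + N²) + (-1 - 2*N) = 2*N² + (-1 - 2*N) = -1 - 2*N + 2*N²)
O(2)*(-101) - 80 = (-1 - 2*2 + 2*2²)*(-101) - 80 = (-1 - 4 + 2*4)*(-101) - 80 = (-1 - 4 + 8)*(-101) - 80 = 3*(-101) - 80 = -303 - 80 = -383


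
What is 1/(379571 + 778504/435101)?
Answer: 435101/165152500175 ≈ 2.6345e-6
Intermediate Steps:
1/(379571 + 778504/435101) = 1/(165152500175/435101) = 435101/165152500175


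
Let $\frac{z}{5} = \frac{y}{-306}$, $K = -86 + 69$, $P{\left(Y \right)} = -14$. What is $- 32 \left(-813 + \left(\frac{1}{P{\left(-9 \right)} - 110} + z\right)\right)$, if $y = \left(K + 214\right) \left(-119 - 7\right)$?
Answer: $\frac{6870728}{527} \approx 13037.0$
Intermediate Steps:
$K = -17$
$y = -24822$ ($y = \left(-17 + 214\right) \left(-119 - 7\right) = 197 \left(-126\right) = -24822$)
$z = \frac{6895}{17}$ ($z = 5 \left(- \frac{24822}{-306}\right) = 5 \left(\left(-24822\right) \left(- \frac{1}{306}\right)\right) = 5 \cdot \frac{1379}{17} = \frac{6895}{17} \approx 405.59$)
$- 32 \left(-813 + \left(\frac{1}{P{\left(-9 \right)} - 110} + z\right)\right) = - 32 \left(-813 + \left(\frac{1}{-14 - 110} + \frac{6895}{17}\right)\right) = - 32 \left(-813 + \left(\frac{1}{-124} + \frac{6895}{17}\right)\right) = - 32 \left(-813 + \left(- \frac{1}{124} + \frac{6895}{17}\right)\right) = - 32 \left(-813 + \frac{854963}{2108}\right) = \left(-32\right) \left(- \frac{858841}{2108}\right) = \frac{6870728}{527}$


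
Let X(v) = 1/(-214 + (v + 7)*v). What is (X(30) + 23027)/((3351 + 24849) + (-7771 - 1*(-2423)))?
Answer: 20632193/20475392 ≈ 1.0077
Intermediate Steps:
X(v) = 1/(-214 + v*(7 + v)) (X(v) = 1/(-214 + (7 + v)*v) = 1/(-214 + v*(7 + v)))
(X(30) + 23027)/((3351 + 24849) + (-7771 - 1*(-2423))) = (1/(-214 + 30² + 7*30) + 23027)/((3351 + 24849) + (-7771 - 1*(-2423))) = (1/(-214 + 900 + 210) + 23027)/(28200 + (-7771 + 2423)) = (1/896 + 23027)/(28200 - 5348) = (1/896 + 23027)/22852 = (20632193/896)*(1/22852) = 20632193/20475392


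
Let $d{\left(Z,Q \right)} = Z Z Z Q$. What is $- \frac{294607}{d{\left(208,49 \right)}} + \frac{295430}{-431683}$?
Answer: $- \frac{18628008124203}{27192741302272} \approx -0.68504$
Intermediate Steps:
$d{\left(Z,Q \right)} = Q Z^{3}$ ($d{\left(Z,Q \right)} = Z Z^{2} Q = Z^{3} Q = Q Z^{3}$)
$- \frac{294607}{d{\left(208,49 \right)}} + \frac{295430}{-431683} = - \frac{294607}{49 \cdot 208^{3}} + \frac{295430}{-431683} = - \frac{294607}{49 \cdot 8998912} + 295430 \left(- \frac{1}{431683}\right) = - \frac{294607}{440946688} - \frac{295430}{431683} = - \frac{18628008124203}{27192741302272}$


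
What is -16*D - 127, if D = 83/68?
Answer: -2491/17 ≈ -146.53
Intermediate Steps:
D = 83/68 (D = 83*(1/68) = 83/68 ≈ 1.2206)
-16*D - 127 = -16*83/68 - 127 = -332/17 - 127 = -2491/17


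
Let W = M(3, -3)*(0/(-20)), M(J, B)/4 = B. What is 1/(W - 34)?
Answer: -1/34 ≈ -0.029412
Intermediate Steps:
M(J, B) = 4*B
W = 0 (W = (4*(-3))*(0/(-20)) = -0*(-1)/20 = -12*0 = 0)
1/(W - 34) = 1/(0 - 34) = 1/(-34) = -1/34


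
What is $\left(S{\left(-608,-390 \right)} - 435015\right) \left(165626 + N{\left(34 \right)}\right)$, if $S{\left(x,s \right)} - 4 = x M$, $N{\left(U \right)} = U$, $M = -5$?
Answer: $-71560315860$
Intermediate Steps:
$S{\left(x,s \right)} = 4 - 5 x$ ($S{\left(x,s \right)} = 4 + x \left(-5\right) = 4 - 5 x$)
$\left(S{\left(-608,-390 \right)} - 435015\right) \left(165626 + N{\left(34 \right)}\right) = \left(\left(4 - -3040\right) - 435015\right) \left(165626 + 34\right) = \left(\left(4 + 3040\right) - 435015\right) 165660 = \left(3044 - 435015\right) 165660 = \left(-431971\right) 165660 = -71560315860$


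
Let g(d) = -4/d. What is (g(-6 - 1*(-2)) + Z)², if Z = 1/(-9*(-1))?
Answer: 100/81 ≈ 1.2346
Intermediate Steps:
Z = ⅑ (Z = 1/9 = ⅑ ≈ 0.11111)
(g(-6 - 1*(-2)) + Z)² = (-4/(-6 - 1*(-2)) + ⅑)² = (-4/(-6 + 2) + ⅑)² = (-4/(-4) + ⅑)² = (-4*(-¼) + ⅑)² = (1 + ⅑)² = (10/9)² = 100/81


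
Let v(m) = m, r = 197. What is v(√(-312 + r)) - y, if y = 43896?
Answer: -43896 + I*√115 ≈ -43896.0 + 10.724*I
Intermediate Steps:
v(√(-312 + r)) - y = √(-312 + 197) - 1*43896 = √(-115) - 43896 = I*√115 - 43896 = -43896 + I*√115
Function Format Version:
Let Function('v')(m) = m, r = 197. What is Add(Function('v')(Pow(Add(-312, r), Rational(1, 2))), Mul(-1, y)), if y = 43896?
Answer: Add(-43896, Mul(I, Pow(115, Rational(1, 2)))) ≈ Add(-43896., Mul(10.724, I))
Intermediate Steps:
Add(Function('v')(Pow(Add(-312, r), Rational(1, 2))), Mul(-1, y)) = Add(Pow(Add(-312, 197), Rational(1, 2)), Mul(-1, 43896)) = Add(Pow(-115, Rational(1, 2)), -43896) = Add(Mul(I, Pow(115, Rational(1, 2))), -43896) = Add(-43896, Mul(I, Pow(115, Rational(1, 2))))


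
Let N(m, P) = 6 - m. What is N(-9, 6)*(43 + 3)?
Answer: 690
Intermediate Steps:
N(-9, 6)*(43 + 3) = (6 - 1*(-9))*(43 + 3) = (6 + 9)*46 = 15*46 = 690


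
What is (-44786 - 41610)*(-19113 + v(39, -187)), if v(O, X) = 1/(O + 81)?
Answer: 49538580841/30 ≈ 1.6513e+9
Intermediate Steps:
v(O, X) = 1/(81 + O)
(-44786 - 41610)*(-19113 + v(39, -187)) = (-44786 - 41610)*(-19113 + 1/(81 + 39)) = -86396*(-19113 + 1/120) = -86396*(-2293559/120) = 49538580841/30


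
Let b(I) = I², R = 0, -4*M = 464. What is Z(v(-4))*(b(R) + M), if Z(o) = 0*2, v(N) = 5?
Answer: 0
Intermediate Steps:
M = -116 (M = -¼*464 = -116)
Z(o) = 0
Z(v(-4))*(b(R) + M) = 0*(0² - 116) = 0*(0 - 116) = 0*(-116) = 0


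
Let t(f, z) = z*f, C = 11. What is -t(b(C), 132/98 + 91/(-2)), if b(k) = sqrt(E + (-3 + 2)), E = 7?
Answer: 4327*sqrt(6)/98 ≈ 108.15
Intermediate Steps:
b(k) = sqrt(6) (b(k) = sqrt(7 + (-3 + 2)) = sqrt(7 - 1) = sqrt(6))
t(f, z) = f*z
-t(b(C), 132/98 + 91/(-2)) = -sqrt(6)*(132/98 + 91/(-2)) = -sqrt(6)*(132*(1/98) + 91*(-1/2)) = -sqrt(6)*(66/49 - 91/2) = -sqrt(6)*(-4327)/98 = -(-4327)*sqrt(6)/98 = 4327*sqrt(6)/98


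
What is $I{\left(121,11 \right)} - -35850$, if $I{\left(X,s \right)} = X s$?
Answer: $37181$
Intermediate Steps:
$I{\left(121,11 \right)} - -35850 = 121 \cdot 11 - -35850 = 1331 + 35850 = 37181$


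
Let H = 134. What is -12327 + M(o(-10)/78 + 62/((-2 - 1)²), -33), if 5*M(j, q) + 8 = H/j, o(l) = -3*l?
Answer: -10488503/851 ≈ -12325.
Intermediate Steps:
M(j, q) = -8/5 + 134/(5*j) (M(j, q) = -8/5 + (134/j)/5 = -8/5 + 134/(5*j))
-12327 + M(o(-10)/78 + 62/((-2 - 1)²), -33) = -12327 + 2*(67 - 4*(-3*(-10)/78 + 62/((-2 - 1)²)))/(5*(-3*(-10)/78 + 62/((-2 - 1)²))) = -12327 + 2*(67 - 4*(30*(1/78) + 62/((-3)²)))/(5*(30*(1/78) + 62/((-3)²))) = -12327 + 2*(67 - 4*(5/13 + 62/9))/(5*(5/13 + 62/9)) = -12327 + 2*(67 - 4*851/117)/(5*(851/117)) = -12327 + (⅖)*(117/851)*(67 - 3404/117) = -12327 + (⅖)*(117/851)*(4435/117) = -12327 + 1774/851 = -10488503/851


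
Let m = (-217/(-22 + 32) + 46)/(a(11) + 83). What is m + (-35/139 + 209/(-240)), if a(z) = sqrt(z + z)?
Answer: -21099137/25453680 - 27*sqrt(22)/7630 ≈ -0.84552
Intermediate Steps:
a(z) = sqrt(2)*sqrt(z) (a(z) = sqrt(2*z) = sqrt(2)*sqrt(z))
m = 243/(10*(83 + sqrt(22))) (m = (-217/(-22 + 32) + 46)/(sqrt(2)*sqrt(11) + 83) = (-217/10 + 46)/(sqrt(22) + 83) = (-217*1/10 + 46)/(83 + sqrt(22)) = (-217/10 + 46)/(83 + sqrt(22)) = 243/(10*(83 + sqrt(22))) ≈ 0.27711)
m + (-35/139 + 209/(-240)) = (2241/7630 - 27*sqrt(22)/7630) + (-35/139 + 209/(-240)) = (2241/7630 - 27*sqrt(22)/7630) + (-35*1/139 + 209*(-1/240)) = (2241/7630 - 27*sqrt(22)/7630) + (-35/139 - 209/240) = (2241/7630 - 27*sqrt(22)/7630) - 37451/33360 = -21099137/25453680 - 27*sqrt(22)/7630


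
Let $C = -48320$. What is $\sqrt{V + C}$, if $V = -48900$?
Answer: $2 i \sqrt{24305} \approx 311.8 i$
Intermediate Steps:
$\sqrt{V + C} = \sqrt{-48900 - 48320} = \sqrt{-97220} = 2 i \sqrt{24305}$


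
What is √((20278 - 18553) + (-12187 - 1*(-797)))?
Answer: I*√9665 ≈ 98.311*I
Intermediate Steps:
√((20278 - 18553) + (-12187 - 1*(-797))) = √(1725 + (-12187 + 797)) = √(1725 - 11390) = √(-9665) = I*√9665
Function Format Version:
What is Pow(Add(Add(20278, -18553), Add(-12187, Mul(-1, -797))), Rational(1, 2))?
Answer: Mul(I, Pow(9665, Rational(1, 2))) ≈ Mul(98.311, I)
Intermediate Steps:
Pow(Add(Add(20278, -18553), Add(-12187, Mul(-1, -797))), Rational(1, 2)) = Pow(Add(1725, Add(-12187, 797)), Rational(1, 2)) = Pow(Add(1725, -11390), Rational(1, 2)) = Pow(-9665, Rational(1, 2)) = Mul(I, Pow(9665, Rational(1, 2)))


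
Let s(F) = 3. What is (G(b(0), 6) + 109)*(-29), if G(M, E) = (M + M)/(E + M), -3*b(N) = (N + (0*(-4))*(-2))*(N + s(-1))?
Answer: -3161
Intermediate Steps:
b(N) = -N*(3 + N)/3 (b(N) = -(N + (0*(-4))*(-2))*(N + 3)/3 = -(N + 0*(-2))*(3 + N)/3 = -(N + 0)*(3 + N)/3 = -N*(3 + N)/3)
G(M, E) = 2*M/(E + M) (G(M, E) = (2*M)/(E + M) = 2*M/(E + M))
(G(b(0), 6) + 109)*(-29) = (2*(-⅓*0*(3 + 0))/(6 - ⅓*0*(3 + 0)) + 109)*(-29) = (2*(-⅓*0*3)/(6 - ⅓*0*3) + 109)*(-29) = (2*0/(6 + 0) + 109)*(-29) = (2*0/6 + 109)*(-29) = (2*0*(⅙) + 109)*(-29) = (0 + 109)*(-29) = 109*(-29) = -3161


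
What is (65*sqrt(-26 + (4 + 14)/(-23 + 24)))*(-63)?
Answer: -8190*I*sqrt(2) ≈ -11582.0*I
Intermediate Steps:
(65*sqrt(-26 + (4 + 14)/(-23 + 24)))*(-63) = (65*sqrt(-26 + 18/1))*(-63) = (65*sqrt(-26 + 18*1))*(-63) = (65*sqrt(-26 + 18))*(-63) = (65*sqrt(-8))*(-63) = (65*(2*I*sqrt(2)))*(-63) = (130*I*sqrt(2))*(-63) = -8190*I*sqrt(2)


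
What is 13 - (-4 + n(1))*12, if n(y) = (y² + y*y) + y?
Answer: 25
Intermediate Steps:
n(y) = y + 2*y² (n(y) = (y² + y²) + y = 2*y² + y = y + 2*y²)
13 - (-4 + n(1))*12 = 13 - (-4 + 1*(1 + 2*1))*12 = 13 - (-4 + 1*(1 + 2))*12 = 13 - (-4 + 1*3)*12 = 13 - (-4 + 3)*12 = 13 - 1*(-1)*12 = 13 + 1*12 = 13 + 12 = 25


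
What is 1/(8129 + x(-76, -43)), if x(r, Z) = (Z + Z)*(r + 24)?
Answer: 1/12601 ≈ 7.9359e-5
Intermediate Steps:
x(r, Z) = 2*Z*(24 + r) (x(r, Z) = (2*Z)*(24 + r) = 2*Z*(24 + r))
1/(8129 + x(-76, -43)) = 1/(8129 + 2*(-43)*(24 - 76)) = 1/(8129 + 2*(-43)*(-52)) = 1/(8129 + 4472) = 1/12601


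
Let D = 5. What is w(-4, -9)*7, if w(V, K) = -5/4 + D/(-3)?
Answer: -245/12 ≈ -20.417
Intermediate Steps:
w(V, K) = -35/12 (w(V, K) = -5/4 + 5/(-3) = -5*¼ + 5*(-⅓) = -5/4 - 5/3 = -35/12)
w(-4, -9)*7 = -35/12*7 = -245/12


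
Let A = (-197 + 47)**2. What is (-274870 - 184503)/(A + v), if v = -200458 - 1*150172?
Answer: 459373/328130 ≈ 1.4000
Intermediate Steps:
v = -350630 (v = -200458 - 150172 = -350630)
A = 22500 (A = (-150)**2 = 22500)
(-274870 - 184503)/(A + v) = (-274870 - 184503)/(22500 - 350630) = -459373/(-328130) = -459373*(-1/328130) = 459373/328130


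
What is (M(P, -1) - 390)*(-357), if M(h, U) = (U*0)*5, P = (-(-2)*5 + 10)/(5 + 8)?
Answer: 139230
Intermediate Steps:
P = 20/13 (P = (-2*(-5) + 10)/13 = (10 + 10)*(1/13) = 20*(1/13) = 20/13 ≈ 1.5385)
M(h, U) = 0 (M(h, U) = 0*5 = 0)
(M(P, -1) - 390)*(-357) = (0 - 390)*(-357) = -390*(-357) = 139230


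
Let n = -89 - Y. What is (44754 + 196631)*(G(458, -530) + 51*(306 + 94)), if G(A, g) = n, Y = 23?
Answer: 4897218880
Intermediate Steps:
n = -112 (n = -89 - 1*23 = -89 - 23 = -112)
G(A, g) = -112
(44754 + 196631)*(G(458, -530) + 51*(306 + 94)) = (44754 + 196631)*(-112 + 51*(306 + 94)) = 241385*(-112 + 51*400) = 241385*(-112 + 20400) = 241385*20288 = 4897218880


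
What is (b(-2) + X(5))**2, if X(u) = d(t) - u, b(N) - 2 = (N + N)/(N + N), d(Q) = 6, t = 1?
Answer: 16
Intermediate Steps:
b(N) = 3 (b(N) = 2 + (N + N)/(N + N) = 2 + (2*N)/((2*N)) = 2 + (2*N)*(1/(2*N)) = 2 + 1 = 3)
X(u) = 6 - u
(b(-2) + X(5))**2 = (3 + (6 - 1*5))**2 = (3 + (6 - 5))**2 = (3 + 1)**2 = 4**2 = 16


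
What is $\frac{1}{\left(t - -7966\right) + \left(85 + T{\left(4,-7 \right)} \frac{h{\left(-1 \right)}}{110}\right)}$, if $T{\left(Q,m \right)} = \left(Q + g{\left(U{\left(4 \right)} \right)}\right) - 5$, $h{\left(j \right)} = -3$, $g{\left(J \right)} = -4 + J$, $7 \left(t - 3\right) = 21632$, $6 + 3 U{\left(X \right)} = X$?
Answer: $\frac{770}{8581219} \approx 8.9731 \cdot 10^{-5}$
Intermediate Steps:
$U{\left(X \right)} = -2 + \frac{X}{3}$
$t = \frac{21653}{7}$ ($t = 3 + \frac{1}{7} \cdot 21632 = 3 + \frac{21632}{7} = \frac{21653}{7} \approx 3093.3$)
$T{\left(Q,m \right)} = - \frac{29}{3} + Q$ ($T{\left(Q,m \right)} = \left(Q + \left(-4 + \left(-2 + \frac{1}{3} \cdot 4\right)\right)\right) - 5 = \left(Q + \left(-4 + \left(-2 + \frac{4}{3}\right)\right)\right) - 5 = \left(Q - \frac{14}{3}\right) - 5 = \left(- \frac{14}{3} + Q\right) - 5 = - \frac{29}{3} + Q$)
$\frac{1}{\left(t - -7966\right) + \left(85 + T{\left(4,-7 \right)} \frac{h{\left(-1 \right)}}{110}\right)} = \frac{1}{\left(\frac{21653}{7} - -7966\right) + \left(85 + \left(- \frac{29}{3} + 4\right) \left(- \frac{3}{110}\right)\right)} = \frac{1}{\left(\frac{21653}{7} + 7966\right) + \left(85 - \frac{17 \left(\left(-3\right) \frac{1}{110}\right)}{3}\right)} = \frac{1}{\frac{77415}{7} + \left(85 - - \frac{17}{110}\right)} = \frac{1}{\frac{77415}{7} + \left(85 + \frac{17}{110}\right)} = \frac{1}{\frac{77415}{7} + \frac{9367}{110}} = \frac{1}{\frac{8581219}{770}} = \frac{770}{8581219}$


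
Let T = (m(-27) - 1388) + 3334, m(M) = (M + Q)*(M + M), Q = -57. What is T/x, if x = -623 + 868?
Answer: 926/35 ≈ 26.457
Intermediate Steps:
m(M) = 2*M*(-57 + M) (m(M) = (M - 57)*(M + M) = (-57 + M)*(2*M) = 2*M*(-57 + M))
T = 6482 (T = (2*(-27)*(-57 - 27) - 1388) + 3334 = (2*(-27)*(-84) - 1388) + 3334 = (4536 - 1388) + 3334 = 3148 + 3334 = 6482)
x = 245
T/x = 6482/245 = 6482*(1/245) = 926/35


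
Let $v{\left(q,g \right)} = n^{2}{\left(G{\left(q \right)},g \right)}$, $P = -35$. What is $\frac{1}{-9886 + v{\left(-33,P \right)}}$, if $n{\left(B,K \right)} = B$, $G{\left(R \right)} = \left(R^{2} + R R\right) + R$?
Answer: $\frac{1}{4591139} \approx 2.1781 \cdot 10^{-7}$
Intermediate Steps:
$G{\left(R \right)} = R + 2 R^{2}$ ($G{\left(R \right)} = \left(R^{2} + R^{2}\right) + R = 2 R^{2} + R = R + 2 R^{2}$)
$v{\left(q,g \right)} = q^{2} \left(1 + 2 q\right)^{2}$ ($v{\left(q,g \right)} = \left(q \left(1 + 2 q\right)\right)^{2} = q^{2} \left(1 + 2 q\right)^{2}$)
$\frac{1}{-9886 + v{\left(-33,P \right)}} = \frac{1}{-9886 + \left(-33\right)^{2} \left(1 + 2 \left(-33\right)\right)^{2}} = \frac{1}{-9886 + 1089 \left(1 - 66\right)^{2}} = \frac{1}{-9886 + 1089 \left(-65\right)^{2}} = \frac{1}{-9886 + 1089 \cdot 4225} = \frac{1}{-9886 + 4601025} = \frac{1}{4591139}$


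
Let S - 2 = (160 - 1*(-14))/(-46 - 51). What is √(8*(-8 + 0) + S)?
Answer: 2*I*√150059/97 ≈ 7.9871*I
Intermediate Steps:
S = 20/97 (S = 2 + (160 - 1*(-14))/(-46 - 51) = 2 + (160 + 14)/(-97) = 2 + 174*(-1/97) = 2 - 174/97 = 20/97 ≈ 0.20619)
√(8*(-8 + 0) + S) = √(8*(-8 + 0) + 20/97) = √(8*(-8) + 20/97) = √(-64 + 20/97) = √(-6188/97) = 2*I*√150059/97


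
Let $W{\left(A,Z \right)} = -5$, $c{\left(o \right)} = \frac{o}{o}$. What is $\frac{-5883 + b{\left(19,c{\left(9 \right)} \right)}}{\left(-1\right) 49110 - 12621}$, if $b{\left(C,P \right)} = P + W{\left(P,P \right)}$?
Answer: $\frac{5887}{61731} \approx 0.095365$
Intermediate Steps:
$c{\left(o \right)} = 1$
$b{\left(C,P \right)} = -5 + P$ ($b{\left(C,P \right)} = P - 5 = -5 + P$)
$\frac{-5883 + b{\left(19,c{\left(9 \right)} \right)}}{\left(-1\right) 49110 - 12621} = \frac{-5883 + \left(-5 + 1\right)}{\left(-1\right) 49110 - 12621} = \frac{-5883 - 4}{-49110 - 12621} = - \frac{5887}{-61731} = \left(-5887\right) \left(- \frac{1}{61731}\right) = \frac{5887}{61731}$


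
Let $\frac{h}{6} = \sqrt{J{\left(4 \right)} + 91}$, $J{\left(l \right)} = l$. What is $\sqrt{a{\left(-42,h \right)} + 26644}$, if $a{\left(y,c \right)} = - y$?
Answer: $\sqrt{26686} \approx 163.36$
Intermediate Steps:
$h = 6 \sqrt{95}$ ($h = 6 \sqrt{4 + 91} = 6 \sqrt{95} \approx 58.481$)
$\sqrt{a{\left(-42,h \right)} + 26644} = \sqrt{\left(-1\right) \left(-42\right) + 26644} = \sqrt{42 + 26644} = \sqrt{26686}$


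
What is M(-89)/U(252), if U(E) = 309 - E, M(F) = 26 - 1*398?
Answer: -124/19 ≈ -6.5263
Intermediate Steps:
M(F) = -372 (M(F) = 26 - 398 = -372)
M(-89)/U(252) = -372/(309 - 1*252) = -372/(309 - 252) = -372/57 = -372*1/57 = -124/19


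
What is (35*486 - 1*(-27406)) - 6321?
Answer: 38095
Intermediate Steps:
(35*486 - 1*(-27406)) - 6321 = (17010 + 27406) - 6321 = 44416 - 6321 = 38095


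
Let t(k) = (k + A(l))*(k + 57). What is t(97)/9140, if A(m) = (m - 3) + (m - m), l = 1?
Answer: 1463/914 ≈ 1.6007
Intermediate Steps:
A(m) = -3 + m (A(m) = (-3 + m) + 0 = -3 + m)
t(k) = (-2 + k)*(57 + k) (t(k) = (k + (-3 + 1))*(k + 57) = (k - 2)*(57 + k) = (-2 + k)*(57 + k))
t(97)/9140 = (-114 + 97² + 55*97)/9140 = (-114 + 9409 + 5335)*(1/9140) = 14630*(1/9140) = 1463/914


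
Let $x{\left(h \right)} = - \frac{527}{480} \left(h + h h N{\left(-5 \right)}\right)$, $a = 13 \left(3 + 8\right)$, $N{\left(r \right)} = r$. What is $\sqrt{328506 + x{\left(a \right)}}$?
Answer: $\frac{\sqrt{176242195}}{20} \approx 663.78$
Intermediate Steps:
$a = 143$ ($a = 13 \cdot 11 = 143$)
$x{\left(h \right)} = - \frac{527 h}{480} + \frac{527 h^{2}}{96}$ ($x{\left(h \right)} = - \frac{527}{480} \left(h + h h \left(-5\right)\right) = \left(-527\right) \frac{1}{480} \left(h + h^{2} \left(-5\right)\right) = - \frac{527 \left(h - 5 h^{2}\right)}{480} = - \frac{527 h}{480} + \frac{527 h^{2}}{96}$)
$\sqrt{328506 + x{\left(a \right)}} = \sqrt{328506 + \frac{527}{480} \cdot 143 \left(-1 + 5 \cdot 143\right)} = \sqrt{328506 + \frac{527}{480} \cdot 143 \left(-1 + 715\right)} = \sqrt{328506 + \frac{527}{480} \cdot 143 \cdot 714} = \sqrt{328506 + \frac{8967959}{80}} = \sqrt{\frac{35248439}{80}} = \frac{\sqrt{176242195}}{20}$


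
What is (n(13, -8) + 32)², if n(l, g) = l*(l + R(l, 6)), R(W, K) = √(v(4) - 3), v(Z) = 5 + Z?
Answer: 41415 + 5226*√6 ≈ 54216.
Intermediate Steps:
R(W, K) = √6 (R(W, K) = √((5 + 4) - 3) = √(9 - 3) = √6)
n(l, g) = l*(l + √6)
(n(13, -8) + 32)² = (13*(13 + √6) + 32)² = ((169 + 13*√6) + 32)² = (201 + 13*√6)²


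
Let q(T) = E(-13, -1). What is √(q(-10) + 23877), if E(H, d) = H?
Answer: 2*√5966 ≈ 154.48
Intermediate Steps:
q(T) = -13
√(q(-10) + 23877) = √(-13 + 23877) = √23864 = 2*√5966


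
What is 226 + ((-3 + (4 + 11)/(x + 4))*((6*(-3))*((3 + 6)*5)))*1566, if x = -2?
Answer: -5707844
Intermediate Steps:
226 + ((-3 + (4 + 11)/(x + 4))*((6*(-3))*((3 + 6)*5)))*1566 = 226 + ((-3 + (4 + 11)/(-2 + 4))*((6*(-3))*((3 + 6)*5)))*1566 = 226 + ((-3 + 15/2)*(-162*5))*1566 = 226 + ((-3 + 15*(½))*(-18*45))*1566 = 226 + ((-3 + 15/2)*(-810))*1566 = 226 + ((9/2)*(-810))*1566 = 226 - 3645*1566 = 226 - 5708070 = -5707844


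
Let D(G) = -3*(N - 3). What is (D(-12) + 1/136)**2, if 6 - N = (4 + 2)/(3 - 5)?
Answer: 5987809/18496 ≈ 323.74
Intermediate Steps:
N = 9 (N = 6 - (4 + 2)/(3 - 5) = 6 - 6/(-2) = 6 - 6*(-1)/2 = 6 - 1*(-3) = 6 + 3 = 9)
D(G) = -18 (D(G) = -3*(9 - 3) = -3*6 = -18)
(D(-12) + 1/136)**2 = (-18 + 1/136)**2 = (-2447/136)**2 = 5987809/18496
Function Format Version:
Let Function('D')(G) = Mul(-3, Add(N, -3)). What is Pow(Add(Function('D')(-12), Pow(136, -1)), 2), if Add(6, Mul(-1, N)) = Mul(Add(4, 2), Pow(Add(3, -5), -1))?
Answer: Rational(5987809, 18496) ≈ 323.74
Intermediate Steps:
N = 9 (N = Add(6, Mul(-1, Mul(Add(4, 2), Pow(Add(3, -5), -1)))) = Add(6, Mul(-1, Mul(6, Pow(-2, -1)))) = Add(6, Mul(-1, Mul(6, Rational(-1, 2)))) = Add(6, Mul(-1, -3)) = Add(6, 3) = 9)
Function('D')(G) = -18 (Function('D')(G) = Mul(-3, Add(9, -3)) = Mul(-3, 6) = -18)
Pow(Add(Function('D')(-12), Pow(136, -1)), 2) = Pow(Add(-18, Pow(136, -1)), 2) = Pow(Add(-18, Rational(1, 136)), 2) = Pow(Rational(-2447, 136), 2) = Rational(5987809, 18496)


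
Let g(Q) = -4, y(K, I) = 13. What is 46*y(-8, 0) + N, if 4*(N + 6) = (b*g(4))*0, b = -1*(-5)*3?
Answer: 592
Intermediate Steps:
b = 15 (b = 5*3 = 15)
N = -6 (N = -6 + ((15*(-4))*0)/4 = -6 + (-60*0)/4 = -6 + (¼)*0 = -6 + 0 = -6)
46*y(-8, 0) + N = 46*13 - 6 = 598 - 6 = 592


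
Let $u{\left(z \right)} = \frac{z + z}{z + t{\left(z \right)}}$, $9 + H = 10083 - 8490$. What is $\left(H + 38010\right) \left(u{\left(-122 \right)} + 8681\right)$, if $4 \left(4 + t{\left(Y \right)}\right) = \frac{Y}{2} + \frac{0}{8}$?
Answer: $\frac{194237909154}{565} \approx 3.4378 \cdot 10^{8}$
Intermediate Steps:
$H = 1584$ ($H = -9 + \left(10083 - 8490\right) = -9 + 1593 = 1584$)
$t{\left(Y \right)} = -4 + \frac{Y}{8}$ ($t{\left(Y \right)} = -4 + \frac{\frac{Y}{2} + \frac{0}{8}}{4} = -4 + \frac{Y \frac{1}{2} + 0 \cdot \frac{1}{8}}{4} = -4 + \frac{\frac{Y}{2} + 0}{4} = -4 + \frac{\frac{1}{2} Y}{4} = -4 + \frac{Y}{8}$)
$u{\left(z \right)} = \frac{2 z}{-4 + \frac{9 z}{8}}$ ($u{\left(z \right)} = \frac{z + z}{z + \left(-4 + \frac{z}{8}\right)} = \frac{2 z}{-4 + \frac{9 z}{8}}$)
$\left(H + 38010\right) \left(u{\left(-122 \right)} + 8681\right) = \left(1584 + 38010\right) \left(16 \left(-122\right) \frac{1}{-32 + 9 \left(-122\right)} + 8681\right) = 39594 \left(16 \left(-122\right) \frac{1}{-32 - 1098} + 8681\right) = 39594 \left(16 \left(-122\right) \frac{1}{-1130} + 8681\right) = 39594 \left(16 \left(-122\right) \left(- \frac{1}{1130}\right) + 8681\right) = 39594 \left(\frac{976}{565} + 8681\right) = 39594 \cdot \frac{4905741}{565} = \frac{194237909154}{565}$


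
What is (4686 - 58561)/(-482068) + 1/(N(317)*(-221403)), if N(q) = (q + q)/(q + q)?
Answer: 11927604557/106731301404 ≈ 0.11175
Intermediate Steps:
N(q) = 1 (N(q) = (2*q)/((2*q)) = (2*q)*(1/(2*q)) = 1)
(4686 - 58561)/(-482068) + 1/(N(317)*(-221403)) = (4686 - 58561)/(-482068) + 1/(1*(-221403)) = -53875*(-1/482068) + 1*(-1/221403) = 53875/482068 - 1/221403 = 11927604557/106731301404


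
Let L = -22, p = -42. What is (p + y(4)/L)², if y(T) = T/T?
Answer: 855625/484 ≈ 1767.8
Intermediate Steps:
y(T) = 1
(p + y(4)/L)² = (-42 + 1/(-22))² = (-42 + 1*(-1/22))² = (-42 - 1/22)² = (-925/22)² = 855625/484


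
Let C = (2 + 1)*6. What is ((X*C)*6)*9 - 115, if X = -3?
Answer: -3031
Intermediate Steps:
C = 18 (C = 3*6 = 18)
((X*C)*6)*9 - 115 = (-3*18*6)*9 - 115 = -54*6*9 - 115 = -324*9 - 115 = -2916 - 115 = -3031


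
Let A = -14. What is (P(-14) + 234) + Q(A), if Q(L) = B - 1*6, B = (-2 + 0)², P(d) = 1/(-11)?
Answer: 2551/11 ≈ 231.91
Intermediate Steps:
P(d) = -1/11
B = 4 (B = (-2)² = 4)
Q(L) = -2 (Q(L) = 4 - 1*6 = 4 - 6 = -2)
(P(-14) + 234) + Q(A) = (-1/11 + 234) - 2 = 2573/11 - 2 = 2551/11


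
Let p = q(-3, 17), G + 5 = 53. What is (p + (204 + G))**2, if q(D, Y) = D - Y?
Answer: 53824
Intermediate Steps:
G = 48 (G = -5 + 53 = 48)
p = -20 (p = -3 - 1*17 = -3 - 17 = -20)
(p + (204 + G))**2 = (-20 + (204 + 48))**2 = (-20 + 252)**2 = 232**2 = 53824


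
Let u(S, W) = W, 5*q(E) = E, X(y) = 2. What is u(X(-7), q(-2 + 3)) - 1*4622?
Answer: -23109/5 ≈ -4621.8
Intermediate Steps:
q(E) = E/5
u(X(-7), q(-2 + 3)) - 1*4622 = (-2 + 3)/5 - 1*4622 = (⅕)*1 - 4622 = ⅕ - 4622 = -23109/5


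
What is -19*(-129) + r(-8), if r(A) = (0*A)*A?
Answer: 2451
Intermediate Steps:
r(A) = 0 (r(A) = 0*A = 0)
-19*(-129) + r(-8) = -19*(-129) + 0 = 2451 + 0 = 2451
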